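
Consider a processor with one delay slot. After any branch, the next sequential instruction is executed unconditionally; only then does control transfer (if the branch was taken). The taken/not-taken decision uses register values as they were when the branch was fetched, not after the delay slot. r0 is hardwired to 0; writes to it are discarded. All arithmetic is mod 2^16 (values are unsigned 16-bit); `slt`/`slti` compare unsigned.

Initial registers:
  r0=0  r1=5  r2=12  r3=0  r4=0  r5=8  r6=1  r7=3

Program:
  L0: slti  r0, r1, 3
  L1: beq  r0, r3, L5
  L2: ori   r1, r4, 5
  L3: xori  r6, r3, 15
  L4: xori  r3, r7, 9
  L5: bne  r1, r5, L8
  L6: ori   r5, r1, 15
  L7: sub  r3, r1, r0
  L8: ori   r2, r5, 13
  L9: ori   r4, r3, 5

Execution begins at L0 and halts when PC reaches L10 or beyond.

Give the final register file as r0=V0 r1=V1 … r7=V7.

r0=0 r1=5 r2=15 r3=0 r4=5 r5=15 r6=1 r7=3

[0] slti  r0, r1, 3  →  {r0:0, r1:5, r2:12, r3:0, r4:0, r5:8, r6:1, r7:3}
[1] beq  r0, r3, L5  →  {r0:0, r1:5, r2:12, r3:0, r4:0, r5:8, r6:1, r7:3}  ⟨branch taken⟩
[2] ori   r1, r4, 5  →  {r0:0, r1:5, r2:12, r3:0, r4:0, r5:8, r6:1, r7:3}
[5] bne  r1, r5, L8  →  {r0:0, r1:5, r2:12, r3:0, r4:0, r5:8, r6:1, r7:3}  ⟨branch taken⟩
[6] ori   r5, r1, 15  →  {r0:0, r1:5, r2:12, r3:0, r4:0, r5:15, r6:1, r7:3}
[8] ori   r2, r5, 13  →  {r0:0, r1:5, r2:15, r3:0, r4:0, r5:15, r6:1, r7:3}
[9] ori   r4, r3, 5  →  {r0:0, r1:5, r2:15, r3:0, r4:5, r5:15, r6:1, r7:3}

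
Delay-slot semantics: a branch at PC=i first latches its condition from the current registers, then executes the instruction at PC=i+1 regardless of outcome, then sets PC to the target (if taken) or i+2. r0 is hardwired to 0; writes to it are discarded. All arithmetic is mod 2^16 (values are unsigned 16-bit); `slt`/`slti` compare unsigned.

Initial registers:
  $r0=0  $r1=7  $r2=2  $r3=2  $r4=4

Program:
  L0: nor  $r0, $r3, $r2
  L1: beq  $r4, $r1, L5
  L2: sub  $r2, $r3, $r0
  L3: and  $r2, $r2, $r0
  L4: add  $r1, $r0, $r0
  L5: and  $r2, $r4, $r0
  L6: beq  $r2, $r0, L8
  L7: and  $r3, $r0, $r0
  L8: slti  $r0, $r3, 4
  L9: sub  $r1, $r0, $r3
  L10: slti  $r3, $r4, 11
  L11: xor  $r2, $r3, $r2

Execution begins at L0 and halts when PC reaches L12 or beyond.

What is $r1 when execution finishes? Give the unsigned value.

#0 nor  $r0, $r3, $r2 ; 0/7/2/2/4
#1 beq  $r4, $r1, L5 ; 0/7/2/2/4 ; →fallthru
#2 sub  $r2, $r3, $r0 ; 0/7/2/2/4
#3 and  $r2, $r2, $r0 ; 0/7/0/2/4
#4 add  $r1, $r0, $r0 ; 0/0/0/2/4
#5 and  $r2, $r4, $r0 ; 0/0/0/2/4
#6 beq  $r2, $r0, L8 ; 0/0/0/2/4 ; →target
#7 and  $r3, $r0, $r0 ; 0/0/0/0/4
#8 slti  $r0, $r3, 4 ; 0/0/0/0/4
#9 sub  $r1, $r0, $r3 ; 0/0/0/0/4
#10 slti  $r3, $r4, 11 ; 0/0/0/1/4
#11 xor  $r2, $r3, $r2 ; 0/0/1/1/4

0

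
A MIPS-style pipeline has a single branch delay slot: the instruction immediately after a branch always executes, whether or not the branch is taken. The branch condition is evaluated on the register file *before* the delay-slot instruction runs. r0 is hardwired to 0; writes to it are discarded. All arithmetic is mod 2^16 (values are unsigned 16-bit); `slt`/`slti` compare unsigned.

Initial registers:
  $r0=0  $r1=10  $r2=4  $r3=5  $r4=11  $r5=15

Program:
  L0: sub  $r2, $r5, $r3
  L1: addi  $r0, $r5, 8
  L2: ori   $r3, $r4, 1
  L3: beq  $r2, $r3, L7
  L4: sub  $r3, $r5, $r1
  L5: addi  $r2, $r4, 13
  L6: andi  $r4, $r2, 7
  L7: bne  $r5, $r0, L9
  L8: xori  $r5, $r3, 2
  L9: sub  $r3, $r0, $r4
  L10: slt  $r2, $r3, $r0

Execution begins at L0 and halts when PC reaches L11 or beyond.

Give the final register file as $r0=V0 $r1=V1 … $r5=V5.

$r0=0 $r1=10 $r2=0 $r3=0 $r4=0 $r5=7

[0] sub  $r2, $r5, $r3  →  {$r0:0, $r1:10, $r2:10, $r3:5, $r4:11, $r5:15}
[1] addi  $r0, $r5, 8  →  {$r0:0, $r1:10, $r2:10, $r3:5, $r4:11, $r5:15}
[2] ori   $r3, $r4, 1  →  {$r0:0, $r1:10, $r2:10, $r3:11, $r4:11, $r5:15}
[3] beq  $r2, $r3, L7  →  {$r0:0, $r1:10, $r2:10, $r3:11, $r4:11, $r5:15}  ⟨branch fallthrough⟩
[4] sub  $r3, $r5, $r1  →  {$r0:0, $r1:10, $r2:10, $r3:5, $r4:11, $r5:15}
[5] addi  $r2, $r4, 13  →  {$r0:0, $r1:10, $r2:24, $r3:5, $r4:11, $r5:15}
[6] andi  $r4, $r2, 7  →  {$r0:0, $r1:10, $r2:24, $r3:5, $r4:0, $r5:15}
[7] bne  $r5, $r0, L9  →  {$r0:0, $r1:10, $r2:24, $r3:5, $r4:0, $r5:15}  ⟨branch taken⟩
[8] xori  $r5, $r3, 2  →  {$r0:0, $r1:10, $r2:24, $r3:5, $r4:0, $r5:7}
[9] sub  $r3, $r0, $r4  →  {$r0:0, $r1:10, $r2:24, $r3:0, $r4:0, $r5:7}
[10] slt  $r2, $r3, $r0  →  {$r0:0, $r1:10, $r2:0, $r3:0, $r4:0, $r5:7}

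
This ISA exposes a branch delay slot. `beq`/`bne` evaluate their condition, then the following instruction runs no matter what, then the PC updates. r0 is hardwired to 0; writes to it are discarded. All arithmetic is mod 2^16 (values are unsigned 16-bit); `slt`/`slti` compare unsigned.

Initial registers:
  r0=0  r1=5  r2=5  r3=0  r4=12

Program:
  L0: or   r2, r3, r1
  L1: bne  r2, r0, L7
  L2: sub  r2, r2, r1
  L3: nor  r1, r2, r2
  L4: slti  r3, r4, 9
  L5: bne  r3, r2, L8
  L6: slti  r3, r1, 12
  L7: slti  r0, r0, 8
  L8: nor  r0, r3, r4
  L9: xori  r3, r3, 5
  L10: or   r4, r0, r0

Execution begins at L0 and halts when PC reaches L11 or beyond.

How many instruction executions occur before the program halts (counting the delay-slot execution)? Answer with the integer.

7

  step pc=0: or   r2, r3, r1  regs=(0,5,5,0,12)
  step pc=1: bne  r2, r0, L7  cond=T  regs=(0,5,5,0,12)
  step pc=2: sub  r2, r2, r1  regs=(0,5,0,0,12)
  step pc=7: slti  r0, r0, 8  regs=(0,5,0,0,12)
  step pc=8: nor  r0, r3, r4  regs=(0,5,0,0,12)
  step pc=9: xori  r3, r3, 5  regs=(0,5,0,5,12)
  step pc=10: or   r4, r0, r0  regs=(0,5,0,5,0)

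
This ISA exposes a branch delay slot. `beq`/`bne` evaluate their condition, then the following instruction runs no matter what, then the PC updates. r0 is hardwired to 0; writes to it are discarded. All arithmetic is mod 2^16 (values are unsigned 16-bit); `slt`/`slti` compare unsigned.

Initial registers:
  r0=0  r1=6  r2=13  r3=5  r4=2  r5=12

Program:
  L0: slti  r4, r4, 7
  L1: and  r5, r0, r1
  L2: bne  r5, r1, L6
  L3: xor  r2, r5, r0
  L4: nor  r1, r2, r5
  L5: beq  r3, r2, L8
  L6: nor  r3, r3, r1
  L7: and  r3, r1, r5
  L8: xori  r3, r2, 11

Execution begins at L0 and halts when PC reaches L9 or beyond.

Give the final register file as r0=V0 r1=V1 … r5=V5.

r0=0 r1=6 r2=0 r3=11 r4=1 r5=0

PC=0  slti  r4, r4, 7        | r0=0 r1=6 r2=13 r3=5 r4=1 r5=12
PC=1  and  r5, r0, r1        | r0=0 r1=6 r2=13 r3=5 r4=1 r5=0
PC=2  bne  r5, r1, L6        | r0=0 r1=6 r2=13 r3=5 r4=1 r5=0  [TAKEN]
PC=3  xor  r2, r5, r0        | r0=0 r1=6 r2=0 r3=5 r4=1 r5=0
PC=6  nor  r3, r3, r1        | r0=0 r1=6 r2=0 r3=65528 r4=1 r5=0
PC=7  and  r3, r1, r5        | r0=0 r1=6 r2=0 r3=0 r4=1 r5=0
PC=8  xori  r3, r2, 11       | r0=0 r1=6 r2=0 r3=11 r4=1 r5=0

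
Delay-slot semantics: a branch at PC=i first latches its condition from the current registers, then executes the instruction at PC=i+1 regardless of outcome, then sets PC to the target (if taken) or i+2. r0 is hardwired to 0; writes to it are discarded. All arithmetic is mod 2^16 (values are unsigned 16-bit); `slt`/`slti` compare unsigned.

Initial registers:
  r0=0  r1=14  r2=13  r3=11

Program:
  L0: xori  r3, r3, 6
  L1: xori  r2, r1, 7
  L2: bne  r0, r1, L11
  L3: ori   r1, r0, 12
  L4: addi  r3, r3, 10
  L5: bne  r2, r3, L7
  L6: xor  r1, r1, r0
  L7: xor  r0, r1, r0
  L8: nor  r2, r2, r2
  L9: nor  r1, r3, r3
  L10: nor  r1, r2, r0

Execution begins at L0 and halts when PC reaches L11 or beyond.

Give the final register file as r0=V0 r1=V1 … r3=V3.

#0 xori  r3, r3, 6 ; 0/14/13/13
#1 xori  r2, r1, 7 ; 0/14/9/13
#2 bne  r0, r1, L11 ; 0/14/9/13 ; →target
#3 ori   r1, r0, 12 ; 0/12/9/13

r0=0 r1=12 r2=9 r3=13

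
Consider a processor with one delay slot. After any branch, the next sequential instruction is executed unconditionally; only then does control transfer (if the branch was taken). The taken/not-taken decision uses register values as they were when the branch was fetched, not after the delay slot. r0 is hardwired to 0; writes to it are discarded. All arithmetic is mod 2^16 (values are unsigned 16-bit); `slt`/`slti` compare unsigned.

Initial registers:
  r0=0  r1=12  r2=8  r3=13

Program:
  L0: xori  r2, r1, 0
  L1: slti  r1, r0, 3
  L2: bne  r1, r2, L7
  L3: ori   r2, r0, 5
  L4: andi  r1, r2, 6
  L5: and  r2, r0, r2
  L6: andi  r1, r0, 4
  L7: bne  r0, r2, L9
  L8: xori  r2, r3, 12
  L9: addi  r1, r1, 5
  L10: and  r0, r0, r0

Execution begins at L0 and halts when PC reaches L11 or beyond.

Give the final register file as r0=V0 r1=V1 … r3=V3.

[0] xori  r2, r1, 0  →  {r0:0, r1:12, r2:12, r3:13}
[1] slti  r1, r0, 3  →  {r0:0, r1:1, r2:12, r3:13}
[2] bne  r1, r2, L7  →  {r0:0, r1:1, r2:12, r3:13}  ⟨branch taken⟩
[3] ori   r2, r0, 5  →  {r0:0, r1:1, r2:5, r3:13}
[7] bne  r0, r2, L9  →  {r0:0, r1:1, r2:5, r3:13}  ⟨branch taken⟩
[8] xori  r2, r3, 12  →  {r0:0, r1:1, r2:1, r3:13}
[9] addi  r1, r1, 5  →  {r0:0, r1:6, r2:1, r3:13}
[10] and  r0, r0, r0  →  {r0:0, r1:6, r2:1, r3:13}

r0=0 r1=6 r2=1 r3=13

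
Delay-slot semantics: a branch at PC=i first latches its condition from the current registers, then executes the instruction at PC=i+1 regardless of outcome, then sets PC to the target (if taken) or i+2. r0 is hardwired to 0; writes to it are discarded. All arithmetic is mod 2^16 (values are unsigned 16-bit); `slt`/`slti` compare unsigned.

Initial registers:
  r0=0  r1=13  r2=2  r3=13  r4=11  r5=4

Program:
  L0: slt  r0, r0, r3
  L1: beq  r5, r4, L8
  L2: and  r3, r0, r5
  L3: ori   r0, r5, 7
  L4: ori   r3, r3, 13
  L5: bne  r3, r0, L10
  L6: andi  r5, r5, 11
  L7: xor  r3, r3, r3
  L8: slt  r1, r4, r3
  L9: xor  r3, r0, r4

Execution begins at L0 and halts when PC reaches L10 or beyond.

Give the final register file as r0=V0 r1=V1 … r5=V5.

#0 slt  r0, r0, r3 ; 0/13/2/13/11/4
#1 beq  r5, r4, L8 ; 0/13/2/13/11/4 ; →fallthru
#2 and  r3, r0, r5 ; 0/13/2/0/11/4
#3 ori   r0, r5, 7 ; 0/13/2/0/11/4
#4 ori   r3, r3, 13 ; 0/13/2/13/11/4
#5 bne  r3, r0, L10 ; 0/13/2/13/11/4 ; →target
#6 andi  r5, r5, 11 ; 0/13/2/13/11/0

r0=0 r1=13 r2=2 r3=13 r4=11 r5=0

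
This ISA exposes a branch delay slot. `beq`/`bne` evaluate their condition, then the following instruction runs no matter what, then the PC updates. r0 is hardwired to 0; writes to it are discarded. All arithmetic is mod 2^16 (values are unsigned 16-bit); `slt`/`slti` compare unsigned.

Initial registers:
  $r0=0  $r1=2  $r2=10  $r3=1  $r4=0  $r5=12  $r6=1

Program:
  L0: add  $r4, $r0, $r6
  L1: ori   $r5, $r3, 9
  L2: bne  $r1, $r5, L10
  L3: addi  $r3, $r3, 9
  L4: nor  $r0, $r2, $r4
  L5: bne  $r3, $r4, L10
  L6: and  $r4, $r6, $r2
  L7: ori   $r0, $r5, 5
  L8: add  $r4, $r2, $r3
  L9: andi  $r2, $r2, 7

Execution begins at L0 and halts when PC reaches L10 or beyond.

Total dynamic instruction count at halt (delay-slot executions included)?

#0 add  $r4, $r0, $r6 ; 0/2/10/1/1/12/1
#1 ori   $r5, $r3, 9 ; 0/2/10/1/1/9/1
#2 bne  $r1, $r5, L10 ; 0/2/10/1/1/9/1 ; →target
#3 addi  $r3, $r3, 9 ; 0/2/10/10/1/9/1

4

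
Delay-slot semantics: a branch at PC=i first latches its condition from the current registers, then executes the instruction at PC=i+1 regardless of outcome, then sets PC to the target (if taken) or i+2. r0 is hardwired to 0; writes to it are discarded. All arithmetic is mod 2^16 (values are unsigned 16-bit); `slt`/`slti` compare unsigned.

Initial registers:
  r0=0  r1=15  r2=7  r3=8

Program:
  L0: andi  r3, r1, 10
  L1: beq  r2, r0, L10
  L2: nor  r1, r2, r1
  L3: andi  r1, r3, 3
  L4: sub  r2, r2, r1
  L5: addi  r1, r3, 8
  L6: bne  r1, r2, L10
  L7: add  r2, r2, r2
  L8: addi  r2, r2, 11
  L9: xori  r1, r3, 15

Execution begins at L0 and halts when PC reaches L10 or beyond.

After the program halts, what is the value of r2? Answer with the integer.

  step pc=0: andi  r3, r1, 10  regs=(0,15,7,10)
  step pc=1: beq  r2, r0, L10  cond=F  regs=(0,15,7,10)
  step pc=2: nor  r1, r2, r1  regs=(0,65520,7,10)
  step pc=3: andi  r1, r3, 3  regs=(0,2,7,10)
  step pc=4: sub  r2, r2, r1  regs=(0,2,5,10)
  step pc=5: addi  r1, r3, 8  regs=(0,18,5,10)
  step pc=6: bne  r1, r2, L10  cond=T  regs=(0,18,5,10)
  step pc=7: add  r2, r2, r2  regs=(0,18,10,10)

10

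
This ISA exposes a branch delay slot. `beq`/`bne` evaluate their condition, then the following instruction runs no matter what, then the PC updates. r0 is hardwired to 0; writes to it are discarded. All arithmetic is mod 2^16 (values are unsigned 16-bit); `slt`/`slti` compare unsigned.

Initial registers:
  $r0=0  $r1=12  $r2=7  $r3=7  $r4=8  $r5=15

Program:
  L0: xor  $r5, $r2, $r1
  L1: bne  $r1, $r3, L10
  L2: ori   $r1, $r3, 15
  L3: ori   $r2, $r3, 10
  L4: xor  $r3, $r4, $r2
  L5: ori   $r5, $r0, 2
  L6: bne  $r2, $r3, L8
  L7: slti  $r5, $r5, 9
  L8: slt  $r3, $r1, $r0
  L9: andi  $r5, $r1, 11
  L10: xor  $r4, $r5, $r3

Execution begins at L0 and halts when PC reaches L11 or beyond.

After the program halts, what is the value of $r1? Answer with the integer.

15

[0] xor  $r5, $r2, $r1  →  {$r0:0, $r1:12, $r2:7, $r3:7, $r4:8, $r5:11}
[1] bne  $r1, $r3, L10  →  {$r0:0, $r1:12, $r2:7, $r3:7, $r4:8, $r5:11}  ⟨branch taken⟩
[2] ori   $r1, $r3, 15  →  {$r0:0, $r1:15, $r2:7, $r3:7, $r4:8, $r5:11}
[10] xor  $r4, $r5, $r3  →  {$r0:0, $r1:15, $r2:7, $r3:7, $r4:12, $r5:11}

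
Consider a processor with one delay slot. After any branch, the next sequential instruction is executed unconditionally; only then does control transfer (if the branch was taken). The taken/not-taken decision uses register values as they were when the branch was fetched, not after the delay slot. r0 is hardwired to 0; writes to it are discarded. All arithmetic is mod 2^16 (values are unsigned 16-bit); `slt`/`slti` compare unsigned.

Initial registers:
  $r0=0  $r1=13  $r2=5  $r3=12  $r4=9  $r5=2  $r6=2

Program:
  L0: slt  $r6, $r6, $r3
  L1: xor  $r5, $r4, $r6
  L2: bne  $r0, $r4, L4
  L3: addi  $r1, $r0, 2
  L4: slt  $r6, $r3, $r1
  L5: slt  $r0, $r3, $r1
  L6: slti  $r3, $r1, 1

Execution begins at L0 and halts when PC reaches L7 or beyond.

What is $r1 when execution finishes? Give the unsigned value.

2

  step pc=0: slt  $r6, $r6, $r3  regs=(0,13,5,12,9,2,1)
  step pc=1: xor  $r5, $r4, $r6  regs=(0,13,5,12,9,8,1)
  step pc=2: bne  $r0, $r4, L4  cond=T  regs=(0,13,5,12,9,8,1)
  step pc=3: addi  $r1, $r0, 2  regs=(0,2,5,12,9,8,1)
  step pc=4: slt  $r6, $r3, $r1  regs=(0,2,5,12,9,8,0)
  step pc=5: slt  $r0, $r3, $r1  regs=(0,2,5,12,9,8,0)
  step pc=6: slti  $r3, $r1, 1  regs=(0,2,5,0,9,8,0)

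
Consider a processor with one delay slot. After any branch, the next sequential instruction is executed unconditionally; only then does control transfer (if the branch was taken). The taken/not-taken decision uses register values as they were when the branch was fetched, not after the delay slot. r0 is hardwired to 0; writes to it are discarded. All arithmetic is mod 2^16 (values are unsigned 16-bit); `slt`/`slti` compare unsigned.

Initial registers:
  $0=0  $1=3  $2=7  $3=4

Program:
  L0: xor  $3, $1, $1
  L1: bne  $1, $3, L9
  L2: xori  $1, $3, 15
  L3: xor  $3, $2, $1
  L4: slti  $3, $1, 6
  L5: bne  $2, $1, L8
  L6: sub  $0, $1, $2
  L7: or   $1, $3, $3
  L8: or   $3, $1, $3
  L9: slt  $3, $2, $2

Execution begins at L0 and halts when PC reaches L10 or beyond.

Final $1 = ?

PC=0  xor  $3, $1, $1        | $0=0 $1=3 $2=7 $3=0
PC=1  bne  $1, $3, L9        | $0=0 $1=3 $2=7 $3=0  [TAKEN]
PC=2  xori  $1, $3, 15       | $0=0 $1=15 $2=7 $3=0
PC=9  slt  $3, $2, $2        | $0=0 $1=15 $2=7 $3=0

15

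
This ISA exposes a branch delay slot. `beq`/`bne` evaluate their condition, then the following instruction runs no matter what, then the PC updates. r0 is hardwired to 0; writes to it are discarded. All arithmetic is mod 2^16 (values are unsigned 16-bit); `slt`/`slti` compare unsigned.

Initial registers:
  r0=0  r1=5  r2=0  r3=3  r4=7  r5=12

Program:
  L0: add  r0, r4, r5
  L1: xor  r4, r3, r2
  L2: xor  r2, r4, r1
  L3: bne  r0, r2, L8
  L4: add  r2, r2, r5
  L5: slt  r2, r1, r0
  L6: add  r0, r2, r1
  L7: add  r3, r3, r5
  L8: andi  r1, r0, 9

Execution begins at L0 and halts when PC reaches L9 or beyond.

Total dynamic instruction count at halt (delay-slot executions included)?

[0] add  r0, r4, r5  →  {r0:0, r1:5, r2:0, r3:3, r4:7, r5:12}
[1] xor  r4, r3, r2  →  {r0:0, r1:5, r2:0, r3:3, r4:3, r5:12}
[2] xor  r2, r4, r1  →  {r0:0, r1:5, r2:6, r3:3, r4:3, r5:12}
[3] bne  r0, r2, L8  →  {r0:0, r1:5, r2:6, r3:3, r4:3, r5:12}  ⟨branch taken⟩
[4] add  r2, r2, r5  →  {r0:0, r1:5, r2:18, r3:3, r4:3, r5:12}
[8] andi  r1, r0, 9  →  {r0:0, r1:0, r2:18, r3:3, r4:3, r5:12}

6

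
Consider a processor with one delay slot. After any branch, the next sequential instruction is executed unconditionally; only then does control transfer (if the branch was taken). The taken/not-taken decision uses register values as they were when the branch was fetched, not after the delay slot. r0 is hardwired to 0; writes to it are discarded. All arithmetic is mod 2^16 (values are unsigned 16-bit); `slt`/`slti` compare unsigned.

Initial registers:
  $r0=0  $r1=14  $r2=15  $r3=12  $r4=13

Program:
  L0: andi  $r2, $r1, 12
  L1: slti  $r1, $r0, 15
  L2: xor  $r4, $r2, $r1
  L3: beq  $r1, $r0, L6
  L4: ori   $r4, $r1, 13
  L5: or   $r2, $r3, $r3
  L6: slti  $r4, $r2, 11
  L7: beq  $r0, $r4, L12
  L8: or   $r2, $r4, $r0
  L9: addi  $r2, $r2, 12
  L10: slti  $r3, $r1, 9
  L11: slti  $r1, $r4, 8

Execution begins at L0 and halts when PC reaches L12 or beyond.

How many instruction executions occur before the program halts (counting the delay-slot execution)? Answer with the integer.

9

[0] andi  $r2, $r1, 12  →  {$r0:0, $r1:14, $r2:12, $r3:12, $r4:13}
[1] slti  $r1, $r0, 15  →  {$r0:0, $r1:1, $r2:12, $r3:12, $r4:13}
[2] xor  $r4, $r2, $r1  →  {$r0:0, $r1:1, $r2:12, $r3:12, $r4:13}
[3] beq  $r1, $r0, L6  →  {$r0:0, $r1:1, $r2:12, $r3:12, $r4:13}  ⟨branch fallthrough⟩
[4] ori   $r4, $r1, 13  →  {$r0:0, $r1:1, $r2:12, $r3:12, $r4:13}
[5] or   $r2, $r3, $r3  →  {$r0:0, $r1:1, $r2:12, $r3:12, $r4:13}
[6] slti  $r4, $r2, 11  →  {$r0:0, $r1:1, $r2:12, $r3:12, $r4:0}
[7] beq  $r0, $r4, L12  →  {$r0:0, $r1:1, $r2:12, $r3:12, $r4:0}  ⟨branch taken⟩
[8] or   $r2, $r4, $r0  →  {$r0:0, $r1:1, $r2:0, $r3:12, $r4:0}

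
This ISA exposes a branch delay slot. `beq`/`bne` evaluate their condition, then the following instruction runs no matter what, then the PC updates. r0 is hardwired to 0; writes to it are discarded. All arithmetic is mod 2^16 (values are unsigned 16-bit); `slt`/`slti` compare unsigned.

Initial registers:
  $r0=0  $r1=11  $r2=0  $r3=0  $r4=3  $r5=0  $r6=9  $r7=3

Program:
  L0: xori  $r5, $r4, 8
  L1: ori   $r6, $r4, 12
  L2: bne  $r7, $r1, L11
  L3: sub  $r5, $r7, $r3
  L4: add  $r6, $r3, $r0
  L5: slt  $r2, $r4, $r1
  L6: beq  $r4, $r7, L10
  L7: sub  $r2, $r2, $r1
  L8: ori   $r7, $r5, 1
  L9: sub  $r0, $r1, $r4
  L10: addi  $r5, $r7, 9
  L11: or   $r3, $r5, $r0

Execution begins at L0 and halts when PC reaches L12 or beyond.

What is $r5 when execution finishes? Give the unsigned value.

  step pc=0: xori  $r5, $r4, 8  regs=(0,11,0,0,3,11,9,3)
  step pc=1: ori   $r6, $r4, 12  regs=(0,11,0,0,3,11,15,3)
  step pc=2: bne  $r7, $r1, L11  cond=T  regs=(0,11,0,0,3,11,15,3)
  step pc=3: sub  $r5, $r7, $r3  regs=(0,11,0,0,3,3,15,3)
  step pc=11: or   $r3, $r5, $r0  regs=(0,11,0,3,3,3,15,3)

3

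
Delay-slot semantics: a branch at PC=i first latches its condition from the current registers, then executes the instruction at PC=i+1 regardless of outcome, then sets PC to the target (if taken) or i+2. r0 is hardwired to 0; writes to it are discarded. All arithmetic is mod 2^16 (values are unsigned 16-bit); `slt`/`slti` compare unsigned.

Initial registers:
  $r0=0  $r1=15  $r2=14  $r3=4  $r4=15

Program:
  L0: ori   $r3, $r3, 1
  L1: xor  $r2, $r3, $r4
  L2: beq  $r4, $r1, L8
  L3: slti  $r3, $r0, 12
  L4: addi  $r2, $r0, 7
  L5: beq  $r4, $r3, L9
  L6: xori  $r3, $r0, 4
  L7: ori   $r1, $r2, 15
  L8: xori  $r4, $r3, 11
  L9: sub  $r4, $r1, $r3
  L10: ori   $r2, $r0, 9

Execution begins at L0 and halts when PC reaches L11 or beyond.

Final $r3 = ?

  step pc=0: ori   $r3, $r3, 1  regs=(0,15,14,5,15)
  step pc=1: xor  $r2, $r3, $r4  regs=(0,15,10,5,15)
  step pc=2: beq  $r4, $r1, L8  cond=T  regs=(0,15,10,5,15)
  step pc=3: slti  $r3, $r0, 12  regs=(0,15,10,1,15)
  step pc=8: xori  $r4, $r3, 11  regs=(0,15,10,1,10)
  step pc=9: sub  $r4, $r1, $r3  regs=(0,15,10,1,14)
  step pc=10: ori   $r2, $r0, 9  regs=(0,15,9,1,14)

1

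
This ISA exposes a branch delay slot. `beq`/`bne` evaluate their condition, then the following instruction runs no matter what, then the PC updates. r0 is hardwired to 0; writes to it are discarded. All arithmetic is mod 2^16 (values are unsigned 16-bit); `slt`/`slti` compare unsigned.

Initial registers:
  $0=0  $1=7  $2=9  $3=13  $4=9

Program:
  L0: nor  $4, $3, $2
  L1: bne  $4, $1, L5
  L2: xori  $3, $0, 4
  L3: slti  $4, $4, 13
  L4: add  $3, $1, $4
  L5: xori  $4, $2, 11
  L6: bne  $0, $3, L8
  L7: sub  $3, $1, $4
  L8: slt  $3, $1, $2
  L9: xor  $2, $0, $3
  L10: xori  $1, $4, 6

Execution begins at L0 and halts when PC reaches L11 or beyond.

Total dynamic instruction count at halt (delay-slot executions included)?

9

[0] nor  $4, $3, $2  →  {$0:0, $1:7, $2:9, $3:13, $4:65522}
[1] bne  $4, $1, L5  →  {$0:0, $1:7, $2:9, $3:13, $4:65522}  ⟨branch taken⟩
[2] xori  $3, $0, 4  →  {$0:0, $1:7, $2:9, $3:4, $4:65522}
[5] xori  $4, $2, 11  →  {$0:0, $1:7, $2:9, $3:4, $4:2}
[6] bne  $0, $3, L8  →  {$0:0, $1:7, $2:9, $3:4, $4:2}  ⟨branch taken⟩
[7] sub  $3, $1, $4  →  {$0:0, $1:7, $2:9, $3:5, $4:2}
[8] slt  $3, $1, $2  →  {$0:0, $1:7, $2:9, $3:1, $4:2}
[9] xor  $2, $0, $3  →  {$0:0, $1:7, $2:1, $3:1, $4:2}
[10] xori  $1, $4, 6  →  {$0:0, $1:4, $2:1, $3:1, $4:2}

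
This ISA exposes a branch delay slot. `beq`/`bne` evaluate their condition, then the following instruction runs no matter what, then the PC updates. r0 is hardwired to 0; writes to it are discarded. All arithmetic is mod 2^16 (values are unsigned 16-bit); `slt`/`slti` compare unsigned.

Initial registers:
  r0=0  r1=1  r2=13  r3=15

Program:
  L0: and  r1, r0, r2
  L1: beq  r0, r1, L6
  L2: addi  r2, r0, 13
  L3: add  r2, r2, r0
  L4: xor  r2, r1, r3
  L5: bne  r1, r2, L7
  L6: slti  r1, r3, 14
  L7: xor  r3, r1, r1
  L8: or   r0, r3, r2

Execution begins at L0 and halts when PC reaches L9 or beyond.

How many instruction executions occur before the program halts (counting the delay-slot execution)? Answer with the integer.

6

PC=0  and  r1, r0, r2        | r0=0 r1=0 r2=13 r3=15
PC=1  beq  r0, r1, L6        | r0=0 r1=0 r2=13 r3=15  [TAKEN]
PC=2  addi  r2, r0, 13       | r0=0 r1=0 r2=13 r3=15
PC=6  slti  r1, r3, 14       | r0=0 r1=0 r2=13 r3=15
PC=7  xor  r3, r1, r1        | r0=0 r1=0 r2=13 r3=0
PC=8  or   r0, r3, r2        | r0=0 r1=0 r2=13 r3=0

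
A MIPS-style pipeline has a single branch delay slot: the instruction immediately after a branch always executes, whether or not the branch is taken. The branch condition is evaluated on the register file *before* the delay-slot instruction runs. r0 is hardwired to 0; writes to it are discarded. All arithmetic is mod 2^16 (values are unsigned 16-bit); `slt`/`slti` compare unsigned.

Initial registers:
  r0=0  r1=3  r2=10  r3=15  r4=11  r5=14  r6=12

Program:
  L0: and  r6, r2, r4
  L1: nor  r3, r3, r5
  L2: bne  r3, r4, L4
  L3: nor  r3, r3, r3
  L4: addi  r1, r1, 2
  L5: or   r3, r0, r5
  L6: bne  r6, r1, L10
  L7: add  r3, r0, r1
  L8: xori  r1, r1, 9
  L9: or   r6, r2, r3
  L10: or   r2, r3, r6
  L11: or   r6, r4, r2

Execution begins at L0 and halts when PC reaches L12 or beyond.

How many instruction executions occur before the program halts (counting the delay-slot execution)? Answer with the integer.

PC=0  and  r6, r2, r4        | r0=0 r1=3 r2=10 r3=15 r4=11 r5=14 r6=10
PC=1  nor  r3, r3, r5        | r0=0 r1=3 r2=10 r3=65520 r4=11 r5=14 r6=10
PC=2  bne  r3, r4, L4        | r0=0 r1=3 r2=10 r3=65520 r4=11 r5=14 r6=10  [TAKEN]
PC=3  nor  r3, r3, r3        | r0=0 r1=3 r2=10 r3=15 r4=11 r5=14 r6=10
PC=4  addi  r1, r1, 2        | r0=0 r1=5 r2=10 r3=15 r4=11 r5=14 r6=10
PC=5  or   r3, r0, r5        | r0=0 r1=5 r2=10 r3=14 r4=11 r5=14 r6=10
PC=6  bne  r6, r1, L10       | r0=0 r1=5 r2=10 r3=14 r4=11 r5=14 r6=10  [TAKEN]
PC=7  add  r3, r0, r1        | r0=0 r1=5 r2=10 r3=5 r4=11 r5=14 r6=10
PC=10 or   r2, r3, r6        | r0=0 r1=5 r2=15 r3=5 r4=11 r5=14 r6=10
PC=11 or   r6, r4, r2        | r0=0 r1=5 r2=15 r3=5 r4=11 r5=14 r6=15

10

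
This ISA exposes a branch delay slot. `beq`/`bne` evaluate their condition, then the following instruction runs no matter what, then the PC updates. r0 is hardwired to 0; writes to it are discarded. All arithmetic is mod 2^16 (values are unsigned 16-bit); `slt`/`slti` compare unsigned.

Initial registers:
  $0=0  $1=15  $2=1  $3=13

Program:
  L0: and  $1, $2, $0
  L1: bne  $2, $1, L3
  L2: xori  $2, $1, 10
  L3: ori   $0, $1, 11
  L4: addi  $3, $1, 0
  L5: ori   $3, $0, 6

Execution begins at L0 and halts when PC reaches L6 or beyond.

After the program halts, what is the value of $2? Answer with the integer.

10

#0 and  $1, $2, $0 ; 0/0/1/13
#1 bne  $2, $1, L3 ; 0/0/1/13 ; →target
#2 xori  $2, $1, 10 ; 0/0/10/13
#3 ori   $0, $1, 11 ; 0/0/10/13
#4 addi  $3, $1, 0 ; 0/0/10/0
#5 ori   $3, $0, 6 ; 0/0/10/6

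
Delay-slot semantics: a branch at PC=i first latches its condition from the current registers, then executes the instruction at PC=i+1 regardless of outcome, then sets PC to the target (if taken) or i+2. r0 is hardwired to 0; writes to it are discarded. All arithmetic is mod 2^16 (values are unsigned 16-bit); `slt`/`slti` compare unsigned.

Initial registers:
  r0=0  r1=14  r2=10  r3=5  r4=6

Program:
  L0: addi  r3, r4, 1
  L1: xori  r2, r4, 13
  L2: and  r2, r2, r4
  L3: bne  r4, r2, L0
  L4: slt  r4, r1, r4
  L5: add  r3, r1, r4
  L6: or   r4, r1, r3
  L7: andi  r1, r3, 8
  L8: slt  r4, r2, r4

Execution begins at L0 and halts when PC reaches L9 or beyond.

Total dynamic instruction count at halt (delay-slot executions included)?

#0 addi  r3, r4, 1 ; 0/14/10/7/6
#1 xori  r2, r4, 13 ; 0/14/11/7/6
#2 and  r2, r2, r4 ; 0/14/2/7/6
#3 bne  r4, r2, L0 ; 0/14/2/7/6 ; →target
#4 slt  r4, r1, r4 ; 0/14/2/7/0
#0 addi  r3, r4, 1 ; 0/14/2/1/0
#1 xori  r2, r4, 13 ; 0/14/13/1/0
#2 and  r2, r2, r4 ; 0/14/0/1/0
#3 bne  r4, r2, L0 ; 0/14/0/1/0 ; →fallthru
#4 slt  r4, r1, r4 ; 0/14/0/1/0
#5 add  r3, r1, r4 ; 0/14/0/14/0
#6 or   r4, r1, r3 ; 0/14/0/14/14
#7 andi  r1, r3, 8 ; 0/8/0/14/14
#8 slt  r4, r2, r4 ; 0/8/0/14/1

14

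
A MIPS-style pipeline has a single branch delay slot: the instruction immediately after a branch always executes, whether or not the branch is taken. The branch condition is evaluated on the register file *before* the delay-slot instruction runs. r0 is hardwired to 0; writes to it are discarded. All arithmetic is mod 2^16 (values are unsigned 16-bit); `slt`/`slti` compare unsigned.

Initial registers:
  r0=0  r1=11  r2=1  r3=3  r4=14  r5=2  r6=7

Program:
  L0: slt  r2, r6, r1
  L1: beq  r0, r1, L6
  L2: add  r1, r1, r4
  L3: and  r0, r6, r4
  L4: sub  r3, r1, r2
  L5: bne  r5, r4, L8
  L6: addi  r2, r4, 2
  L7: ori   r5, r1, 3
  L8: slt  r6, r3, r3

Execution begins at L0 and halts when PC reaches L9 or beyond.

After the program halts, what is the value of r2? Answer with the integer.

16

[0] slt  r2, r6, r1  →  {r0:0, r1:11, r2:1, r3:3, r4:14, r5:2, r6:7}
[1] beq  r0, r1, L6  →  {r0:0, r1:11, r2:1, r3:3, r4:14, r5:2, r6:7}  ⟨branch fallthrough⟩
[2] add  r1, r1, r4  →  {r0:0, r1:25, r2:1, r3:3, r4:14, r5:2, r6:7}
[3] and  r0, r6, r4  →  {r0:0, r1:25, r2:1, r3:3, r4:14, r5:2, r6:7}
[4] sub  r3, r1, r2  →  {r0:0, r1:25, r2:1, r3:24, r4:14, r5:2, r6:7}
[5] bne  r5, r4, L8  →  {r0:0, r1:25, r2:1, r3:24, r4:14, r5:2, r6:7}  ⟨branch taken⟩
[6] addi  r2, r4, 2  →  {r0:0, r1:25, r2:16, r3:24, r4:14, r5:2, r6:7}
[8] slt  r6, r3, r3  →  {r0:0, r1:25, r2:16, r3:24, r4:14, r5:2, r6:0}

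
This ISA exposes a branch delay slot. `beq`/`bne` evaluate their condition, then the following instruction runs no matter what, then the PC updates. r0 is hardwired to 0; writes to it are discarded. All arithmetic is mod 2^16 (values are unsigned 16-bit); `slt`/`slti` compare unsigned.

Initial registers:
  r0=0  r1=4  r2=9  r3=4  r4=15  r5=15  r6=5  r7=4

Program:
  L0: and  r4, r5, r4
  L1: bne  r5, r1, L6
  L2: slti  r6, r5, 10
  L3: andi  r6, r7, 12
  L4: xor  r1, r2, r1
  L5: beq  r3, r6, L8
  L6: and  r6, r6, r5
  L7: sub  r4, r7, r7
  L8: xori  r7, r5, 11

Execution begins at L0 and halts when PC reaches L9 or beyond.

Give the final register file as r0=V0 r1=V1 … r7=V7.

r0=0 r1=4 r2=9 r3=4 r4=0 r5=15 r6=0 r7=4

  step pc=0: and  r4, r5, r4  regs=(0,4,9,4,15,15,5,4)
  step pc=1: bne  r5, r1, L6  cond=T  regs=(0,4,9,4,15,15,5,4)
  step pc=2: slti  r6, r5, 10  regs=(0,4,9,4,15,15,0,4)
  step pc=6: and  r6, r6, r5  regs=(0,4,9,4,15,15,0,4)
  step pc=7: sub  r4, r7, r7  regs=(0,4,9,4,0,15,0,4)
  step pc=8: xori  r7, r5, 11  regs=(0,4,9,4,0,15,0,4)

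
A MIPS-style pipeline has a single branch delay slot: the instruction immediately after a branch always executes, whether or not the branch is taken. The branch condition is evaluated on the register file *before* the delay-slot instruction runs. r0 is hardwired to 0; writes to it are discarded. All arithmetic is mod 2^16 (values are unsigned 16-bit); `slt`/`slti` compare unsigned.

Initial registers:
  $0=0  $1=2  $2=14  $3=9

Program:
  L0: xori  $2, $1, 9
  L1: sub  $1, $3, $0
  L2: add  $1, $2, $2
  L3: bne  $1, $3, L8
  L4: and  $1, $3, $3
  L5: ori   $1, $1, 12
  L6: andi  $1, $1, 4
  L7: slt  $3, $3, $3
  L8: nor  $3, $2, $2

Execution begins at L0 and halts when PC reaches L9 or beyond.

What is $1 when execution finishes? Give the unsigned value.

9

[0] xori  $2, $1, 9  →  {$0:0, $1:2, $2:11, $3:9}
[1] sub  $1, $3, $0  →  {$0:0, $1:9, $2:11, $3:9}
[2] add  $1, $2, $2  →  {$0:0, $1:22, $2:11, $3:9}
[3] bne  $1, $3, L8  →  {$0:0, $1:22, $2:11, $3:9}  ⟨branch taken⟩
[4] and  $1, $3, $3  →  {$0:0, $1:9, $2:11, $3:9}
[8] nor  $3, $2, $2  →  {$0:0, $1:9, $2:11, $3:65524}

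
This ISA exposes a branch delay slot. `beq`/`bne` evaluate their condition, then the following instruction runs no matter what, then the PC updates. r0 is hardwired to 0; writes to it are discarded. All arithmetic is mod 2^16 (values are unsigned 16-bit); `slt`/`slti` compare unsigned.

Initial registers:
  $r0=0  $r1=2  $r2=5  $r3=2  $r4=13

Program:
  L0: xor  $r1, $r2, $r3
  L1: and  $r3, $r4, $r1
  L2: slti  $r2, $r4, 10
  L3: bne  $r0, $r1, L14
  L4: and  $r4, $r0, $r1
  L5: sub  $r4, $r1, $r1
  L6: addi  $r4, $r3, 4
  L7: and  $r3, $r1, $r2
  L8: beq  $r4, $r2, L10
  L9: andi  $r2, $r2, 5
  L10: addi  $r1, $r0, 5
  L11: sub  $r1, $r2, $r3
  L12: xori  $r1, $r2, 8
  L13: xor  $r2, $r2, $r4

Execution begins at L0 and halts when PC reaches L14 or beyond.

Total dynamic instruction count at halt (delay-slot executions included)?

#0 xor  $r1, $r2, $r3 ; 0/7/5/2/13
#1 and  $r3, $r4, $r1 ; 0/7/5/5/13
#2 slti  $r2, $r4, 10 ; 0/7/0/5/13
#3 bne  $r0, $r1, L14 ; 0/7/0/5/13 ; →target
#4 and  $r4, $r0, $r1 ; 0/7/0/5/0

5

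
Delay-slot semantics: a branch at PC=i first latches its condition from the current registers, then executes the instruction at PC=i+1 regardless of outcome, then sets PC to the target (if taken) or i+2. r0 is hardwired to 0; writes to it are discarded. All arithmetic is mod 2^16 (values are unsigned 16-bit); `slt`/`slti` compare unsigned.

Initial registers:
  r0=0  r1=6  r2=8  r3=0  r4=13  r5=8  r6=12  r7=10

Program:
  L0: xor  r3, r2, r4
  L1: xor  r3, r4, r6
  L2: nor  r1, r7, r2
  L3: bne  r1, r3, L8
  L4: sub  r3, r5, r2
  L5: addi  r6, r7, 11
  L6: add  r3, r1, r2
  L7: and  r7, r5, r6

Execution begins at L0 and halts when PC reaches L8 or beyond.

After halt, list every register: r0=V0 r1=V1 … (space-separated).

PC=0  xor  r3, r2, r4        | r0=0 r1=6 r2=8 r3=5 r4=13 r5=8 r6=12 r7=10
PC=1  xor  r3, r4, r6        | r0=0 r1=6 r2=8 r3=1 r4=13 r5=8 r6=12 r7=10
PC=2  nor  r1, r7, r2        | r0=0 r1=65525 r2=8 r3=1 r4=13 r5=8 r6=12 r7=10
PC=3  bne  r1, r3, L8        | r0=0 r1=65525 r2=8 r3=1 r4=13 r5=8 r6=12 r7=10  [TAKEN]
PC=4  sub  r3, r5, r2        | r0=0 r1=65525 r2=8 r3=0 r4=13 r5=8 r6=12 r7=10

r0=0 r1=65525 r2=8 r3=0 r4=13 r5=8 r6=12 r7=10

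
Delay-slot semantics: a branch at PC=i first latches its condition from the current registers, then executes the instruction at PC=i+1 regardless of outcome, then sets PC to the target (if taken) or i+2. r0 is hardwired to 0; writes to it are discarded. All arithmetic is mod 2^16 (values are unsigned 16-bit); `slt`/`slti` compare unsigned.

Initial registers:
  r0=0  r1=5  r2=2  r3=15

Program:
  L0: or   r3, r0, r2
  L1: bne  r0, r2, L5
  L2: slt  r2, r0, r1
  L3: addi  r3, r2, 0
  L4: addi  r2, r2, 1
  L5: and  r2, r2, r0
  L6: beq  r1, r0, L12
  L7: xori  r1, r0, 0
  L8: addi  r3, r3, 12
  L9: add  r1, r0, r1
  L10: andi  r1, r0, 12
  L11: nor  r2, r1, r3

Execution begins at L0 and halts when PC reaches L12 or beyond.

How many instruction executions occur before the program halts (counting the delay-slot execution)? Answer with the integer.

  step pc=0: or   r3, r0, r2  regs=(0,5,2,2)
  step pc=1: bne  r0, r2, L5  cond=T  regs=(0,5,2,2)
  step pc=2: slt  r2, r0, r1  regs=(0,5,1,2)
  step pc=5: and  r2, r2, r0  regs=(0,5,0,2)
  step pc=6: beq  r1, r0, L12  cond=F  regs=(0,5,0,2)
  step pc=7: xori  r1, r0, 0  regs=(0,0,0,2)
  step pc=8: addi  r3, r3, 12  regs=(0,0,0,14)
  step pc=9: add  r1, r0, r1  regs=(0,0,0,14)
  step pc=10: andi  r1, r0, 12  regs=(0,0,0,14)
  step pc=11: nor  r2, r1, r3  regs=(0,0,65521,14)

10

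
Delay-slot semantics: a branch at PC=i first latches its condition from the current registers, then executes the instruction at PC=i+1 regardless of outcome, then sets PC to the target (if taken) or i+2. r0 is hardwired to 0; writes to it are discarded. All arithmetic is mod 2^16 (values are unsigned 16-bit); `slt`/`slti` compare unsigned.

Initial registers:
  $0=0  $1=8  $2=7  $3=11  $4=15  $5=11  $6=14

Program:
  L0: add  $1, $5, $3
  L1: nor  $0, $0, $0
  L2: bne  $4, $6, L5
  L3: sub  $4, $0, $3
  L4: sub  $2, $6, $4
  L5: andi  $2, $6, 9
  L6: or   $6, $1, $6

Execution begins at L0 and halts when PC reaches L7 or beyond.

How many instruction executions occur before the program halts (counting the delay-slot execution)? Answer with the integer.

  step pc=0: add  $1, $5, $3  regs=(0,22,7,11,15,11,14)
  step pc=1: nor  $0, $0, $0  regs=(0,22,7,11,15,11,14)
  step pc=2: bne  $4, $6, L5  cond=T  regs=(0,22,7,11,15,11,14)
  step pc=3: sub  $4, $0, $3  regs=(0,22,7,11,65525,11,14)
  step pc=5: andi  $2, $6, 9  regs=(0,22,8,11,65525,11,14)
  step pc=6: or   $6, $1, $6  regs=(0,22,8,11,65525,11,30)

6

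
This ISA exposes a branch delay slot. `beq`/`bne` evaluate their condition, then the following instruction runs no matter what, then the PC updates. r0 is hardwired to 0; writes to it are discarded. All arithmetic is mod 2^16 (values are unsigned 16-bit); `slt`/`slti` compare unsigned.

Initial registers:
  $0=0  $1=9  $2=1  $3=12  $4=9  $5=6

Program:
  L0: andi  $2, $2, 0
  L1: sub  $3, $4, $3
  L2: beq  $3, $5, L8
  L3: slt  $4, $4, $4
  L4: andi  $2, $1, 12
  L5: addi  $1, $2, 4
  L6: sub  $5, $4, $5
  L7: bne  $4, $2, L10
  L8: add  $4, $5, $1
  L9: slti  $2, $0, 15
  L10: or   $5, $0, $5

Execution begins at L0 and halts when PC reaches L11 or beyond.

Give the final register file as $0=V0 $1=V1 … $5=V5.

  step pc=0: andi  $2, $2, 0  regs=(0,9,0,12,9,6)
  step pc=1: sub  $3, $4, $3  regs=(0,9,0,65533,9,6)
  step pc=2: beq  $3, $5, L8  cond=F  regs=(0,9,0,65533,9,6)
  step pc=3: slt  $4, $4, $4  regs=(0,9,0,65533,0,6)
  step pc=4: andi  $2, $1, 12  regs=(0,9,8,65533,0,6)
  step pc=5: addi  $1, $2, 4  regs=(0,12,8,65533,0,6)
  step pc=6: sub  $5, $4, $5  regs=(0,12,8,65533,0,65530)
  step pc=7: bne  $4, $2, L10  cond=T  regs=(0,12,8,65533,0,65530)
  step pc=8: add  $4, $5, $1  regs=(0,12,8,65533,6,65530)
  step pc=10: or   $5, $0, $5  regs=(0,12,8,65533,6,65530)

$0=0 $1=12 $2=8 $3=65533 $4=6 $5=65530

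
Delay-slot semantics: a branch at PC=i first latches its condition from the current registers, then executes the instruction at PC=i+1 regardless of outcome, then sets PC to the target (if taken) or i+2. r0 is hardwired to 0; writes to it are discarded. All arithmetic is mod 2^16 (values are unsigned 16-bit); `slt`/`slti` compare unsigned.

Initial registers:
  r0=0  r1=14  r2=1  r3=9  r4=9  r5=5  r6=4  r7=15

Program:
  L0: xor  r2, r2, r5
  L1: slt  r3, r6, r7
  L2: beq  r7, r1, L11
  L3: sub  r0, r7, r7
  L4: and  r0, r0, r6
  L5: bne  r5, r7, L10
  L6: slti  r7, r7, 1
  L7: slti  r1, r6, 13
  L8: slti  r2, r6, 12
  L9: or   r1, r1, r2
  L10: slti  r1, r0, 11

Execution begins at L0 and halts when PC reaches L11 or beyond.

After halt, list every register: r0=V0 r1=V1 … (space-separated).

  step pc=0: xor  r2, r2, r5  regs=(0,14,4,9,9,5,4,15)
  step pc=1: slt  r3, r6, r7  regs=(0,14,4,1,9,5,4,15)
  step pc=2: beq  r7, r1, L11  cond=F  regs=(0,14,4,1,9,5,4,15)
  step pc=3: sub  r0, r7, r7  regs=(0,14,4,1,9,5,4,15)
  step pc=4: and  r0, r0, r6  regs=(0,14,4,1,9,5,4,15)
  step pc=5: bne  r5, r7, L10  cond=T  regs=(0,14,4,1,9,5,4,15)
  step pc=6: slti  r7, r7, 1  regs=(0,14,4,1,9,5,4,0)
  step pc=10: slti  r1, r0, 11  regs=(0,1,4,1,9,5,4,0)

r0=0 r1=1 r2=4 r3=1 r4=9 r5=5 r6=4 r7=0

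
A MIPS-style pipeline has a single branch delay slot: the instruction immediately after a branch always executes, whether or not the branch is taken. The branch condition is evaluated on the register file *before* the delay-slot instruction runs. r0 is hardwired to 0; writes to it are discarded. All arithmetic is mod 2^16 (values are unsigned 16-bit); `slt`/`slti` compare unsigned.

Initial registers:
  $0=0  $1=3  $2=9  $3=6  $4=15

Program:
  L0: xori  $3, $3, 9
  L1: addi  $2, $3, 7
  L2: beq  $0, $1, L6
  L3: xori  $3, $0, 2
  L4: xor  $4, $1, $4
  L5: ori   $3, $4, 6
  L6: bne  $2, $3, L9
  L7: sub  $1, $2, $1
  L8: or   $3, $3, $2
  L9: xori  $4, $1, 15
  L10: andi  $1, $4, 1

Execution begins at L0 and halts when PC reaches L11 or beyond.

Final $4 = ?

PC=0  xori  $3, $3, 9        | $0=0 $1=3 $2=9 $3=15 $4=15
PC=1  addi  $2, $3, 7        | $0=0 $1=3 $2=22 $3=15 $4=15
PC=2  beq  $0, $1, L6        | $0=0 $1=3 $2=22 $3=15 $4=15  [not taken]
PC=3  xori  $3, $0, 2        | $0=0 $1=3 $2=22 $3=2 $4=15
PC=4  xor  $4, $1, $4        | $0=0 $1=3 $2=22 $3=2 $4=12
PC=5  ori   $3, $4, 6        | $0=0 $1=3 $2=22 $3=14 $4=12
PC=6  bne  $2, $3, L9        | $0=0 $1=3 $2=22 $3=14 $4=12  [TAKEN]
PC=7  sub  $1, $2, $1        | $0=0 $1=19 $2=22 $3=14 $4=12
PC=9  xori  $4, $1, 15       | $0=0 $1=19 $2=22 $3=14 $4=28
PC=10 andi  $1, $4, 1        | $0=0 $1=0 $2=22 $3=14 $4=28

28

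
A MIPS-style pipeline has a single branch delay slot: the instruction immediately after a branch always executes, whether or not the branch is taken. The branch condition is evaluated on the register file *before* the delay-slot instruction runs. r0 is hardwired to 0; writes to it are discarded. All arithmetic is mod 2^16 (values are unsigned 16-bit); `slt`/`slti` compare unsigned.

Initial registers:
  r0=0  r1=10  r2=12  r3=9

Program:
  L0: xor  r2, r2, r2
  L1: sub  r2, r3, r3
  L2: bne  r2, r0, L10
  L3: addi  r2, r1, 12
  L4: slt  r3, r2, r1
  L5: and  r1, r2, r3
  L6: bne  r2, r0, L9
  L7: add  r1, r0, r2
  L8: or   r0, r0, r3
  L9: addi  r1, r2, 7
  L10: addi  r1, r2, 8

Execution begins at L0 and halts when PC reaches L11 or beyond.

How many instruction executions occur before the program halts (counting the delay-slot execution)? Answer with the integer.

10

#0 xor  r2, r2, r2 ; 0/10/0/9
#1 sub  r2, r3, r3 ; 0/10/0/9
#2 bne  r2, r0, L10 ; 0/10/0/9 ; →fallthru
#3 addi  r2, r1, 12 ; 0/10/22/9
#4 slt  r3, r2, r1 ; 0/10/22/0
#5 and  r1, r2, r3 ; 0/0/22/0
#6 bne  r2, r0, L9 ; 0/0/22/0 ; →target
#7 add  r1, r0, r2 ; 0/22/22/0
#9 addi  r1, r2, 7 ; 0/29/22/0
#10 addi  r1, r2, 8 ; 0/30/22/0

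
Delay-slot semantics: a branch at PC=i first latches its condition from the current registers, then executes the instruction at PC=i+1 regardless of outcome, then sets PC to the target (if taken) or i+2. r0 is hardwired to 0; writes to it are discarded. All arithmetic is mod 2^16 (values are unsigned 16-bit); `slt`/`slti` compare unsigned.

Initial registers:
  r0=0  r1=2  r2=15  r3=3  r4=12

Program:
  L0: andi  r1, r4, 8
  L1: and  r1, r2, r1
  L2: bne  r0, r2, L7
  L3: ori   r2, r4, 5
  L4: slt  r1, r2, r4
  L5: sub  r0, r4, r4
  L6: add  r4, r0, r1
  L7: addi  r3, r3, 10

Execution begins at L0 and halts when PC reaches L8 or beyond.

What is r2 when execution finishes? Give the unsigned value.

  step pc=0: andi  r1, r4, 8  regs=(0,8,15,3,12)
  step pc=1: and  r1, r2, r1  regs=(0,8,15,3,12)
  step pc=2: bne  r0, r2, L7  cond=T  regs=(0,8,15,3,12)
  step pc=3: ori   r2, r4, 5  regs=(0,8,13,3,12)
  step pc=7: addi  r3, r3, 10  regs=(0,8,13,13,12)

13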